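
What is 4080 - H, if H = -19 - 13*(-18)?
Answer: 3865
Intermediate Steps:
H = 215 (H = -19 + 234 = 215)
4080 - H = 4080 - 1*215 = 4080 - 215 = 3865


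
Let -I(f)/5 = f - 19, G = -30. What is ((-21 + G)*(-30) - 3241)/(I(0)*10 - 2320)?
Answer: 1711/1370 ≈ 1.2489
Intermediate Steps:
I(f) = 95 - 5*f (I(f) = -5*(f - 19) = -5*(-19 + f) = 95 - 5*f)
((-21 + G)*(-30) - 3241)/(I(0)*10 - 2320) = ((-21 - 30)*(-30) - 3241)/((95 - 5*0)*10 - 2320) = (-51*(-30) - 3241)/((95 + 0)*10 - 2320) = (1530 - 3241)/(95*10 - 2320) = -1711/(950 - 2320) = -1711/(-1370) = -1711*(-1/1370) = 1711/1370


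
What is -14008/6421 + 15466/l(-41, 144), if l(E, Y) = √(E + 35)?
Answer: -14008/6421 - 7733*I*√6/3 ≈ -2.1816 - 6314.0*I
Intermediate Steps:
l(E, Y) = √(35 + E)
-14008/6421 + 15466/l(-41, 144) = -14008/6421 + 15466/(√(35 - 41)) = -14008*1/6421 + 15466/(√(-6)) = -14008/6421 + 15466/((I*√6)) = -14008/6421 + 15466*(-I*√6/6) = -14008/6421 - 7733*I*√6/3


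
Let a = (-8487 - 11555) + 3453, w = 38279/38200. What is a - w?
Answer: -633738079/38200 ≈ -16590.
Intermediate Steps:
w = 38279/38200 (w = 38279*(1/38200) = 38279/38200 ≈ 1.0021)
a = -16589 (a = -20042 + 3453 = -16589)
a - w = -16589 - 1*38279/38200 = -16589 - 38279/38200 = -633738079/38200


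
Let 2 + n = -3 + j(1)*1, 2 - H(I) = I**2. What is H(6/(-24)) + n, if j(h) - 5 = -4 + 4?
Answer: 31/16 ≈ 1.9375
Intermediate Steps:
j(h) = 5 (j(h) = 5 + (-4 + 4) = 5 + 0 = 5)
H(I) = 2 - I**2
n = 0 (n = -2 + (-3 + 5*1) = -2 + (-3 + 5) = -2 + 2 = 0)
H(6/(-24)) + n = (2 - (6/(-24))**2) + 0 = (2 - (6*(-1/24))**2) + 0 = (2 - (-1/4)**2) + 0 = (2 - 1*1/16) + 0 = (2 - 1/16) + 0 = 31/16 + 0 = 31/16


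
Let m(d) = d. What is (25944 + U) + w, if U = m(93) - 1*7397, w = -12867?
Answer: 5773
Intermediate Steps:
U = -7304 (U = 93 - 1*7397 = 93 - 7397 = -7304)
(25944 + U) + w = (25944 - 7304) - 12867 = 18640 - 12867 = 5773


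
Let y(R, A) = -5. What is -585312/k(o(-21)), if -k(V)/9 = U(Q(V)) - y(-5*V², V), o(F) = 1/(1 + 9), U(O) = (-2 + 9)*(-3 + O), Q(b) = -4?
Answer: -48776/33 ≈ -1478.1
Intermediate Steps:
U(O) = -21 + 7*O (U(O) = 7*(-3 + O) = -21 + 7*O)
o(F) = ⅒ (o(F) = 1/10 = ⅒)
k(V) = 396 (k(V) = -9*((-21 + 7*(-4)) - 1*(-5)) = -9*((-21 - 28) + 5) = -9*(-49 + 5) = -9*(-44) = 396)
-585312/k(o(-21)) = -585312/396 = -585312*1/396 = -48776/33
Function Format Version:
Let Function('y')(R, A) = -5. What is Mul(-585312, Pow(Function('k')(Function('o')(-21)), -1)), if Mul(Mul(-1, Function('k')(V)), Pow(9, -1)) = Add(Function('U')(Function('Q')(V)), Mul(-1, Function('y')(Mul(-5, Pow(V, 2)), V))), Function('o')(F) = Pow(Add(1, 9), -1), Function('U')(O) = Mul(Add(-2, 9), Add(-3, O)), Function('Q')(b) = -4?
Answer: Rational(-48776, 33) ≈ -1478.1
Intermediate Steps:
Function('U')(O) = Add(-21, Mul(7, O)) (Function('U')(O) = Mul(7, Add(-3, O)) = Add(-21, Mul(7, O)))
Function('o')(F) = Rational(1, 10) (Function('o')(F) = Pow(10, -1) = Rational(1, 10))
Function('k')(V) = 396 (Function('k')(V) = Mul(-9, Add(Add(-21, Mul(7, -4)), Mul(-1, -5))) = Mul(-9, Add(Add(-21, -28), 5)) = Mul(-9, Add(-49, 5)) = Mul(-9, -44) = 396)
Mul(-585312, Pow(Function('k')(Function('o')(-21)), -1)) = Mul(-585312, Pow(396, -1)) = Mul(-585312, Rational(1, 396)) = Rational(-48776, 33)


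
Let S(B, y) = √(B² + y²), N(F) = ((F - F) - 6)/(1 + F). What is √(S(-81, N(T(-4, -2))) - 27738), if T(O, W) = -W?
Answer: √(-27738 + √6565) ≈ 166.3*I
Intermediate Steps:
N(F) = -6/(1 + F) (N(F) = (0 - 6)/(1 + F) = -6/(1 + F))
√(S(-81, N(T(-4, -2))) - 27738) = √(√((-81)² + (-6/(1 - 1*(-2)))²) - 27738) = √(√(6561 + (-6/(1 + 2))²) - 27738) = √(√(6561 + (-6/3)²) - 27738) = √(√(6561 + (-6*⅓)²) - 27738) = √(√(6561 + (-2)²) - 27738) = √(√(6561 + 4) - 27738) = √(√6565 - 27738) = √(-27738 + √6565)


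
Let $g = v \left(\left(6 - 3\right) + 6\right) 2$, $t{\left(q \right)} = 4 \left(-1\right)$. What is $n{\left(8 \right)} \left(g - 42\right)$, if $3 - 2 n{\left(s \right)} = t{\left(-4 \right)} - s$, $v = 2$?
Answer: $-45$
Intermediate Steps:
$t{\left(q \right)} = -4$
$n{\left(s \right)} = \frac{7}{2} + \frac{s}{2}$ ($n{\left(s \right)} = \frac{3}{2} - \frac{-4 - s}{2} = \frac{3}{2} + \left(2 + \frac{s}{2}\right) = \frac{7}{2} + \frac{s}{2}$)
$g = 36$ ($g = 2 \left(\left(6 - 3\right) + 6\right) 2 = 2 \left(3 + 6\right) 2 = 2 \cdot 9 \cdot 2 = 18 \cdot 2 = 36$)
$n{\left(8 \right)} \left(g - 42\right) = \left(\frac{7}{2} + \frac{1}{2} \cdot 8\right) \left(36 - 42\right) = \left(\frac{7}{2} + 4\right) \left(-6\right) = \frac{15}{2} \left(-6\right) = -45$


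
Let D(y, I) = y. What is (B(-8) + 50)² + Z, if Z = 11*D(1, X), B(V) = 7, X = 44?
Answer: 3260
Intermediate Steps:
Z = 11 (Z = 11*1 = 11)
(B(-8) + 50)² + Z = (7 + 50)² + 11 = 57² + 11 = 3249 + 11 = 3260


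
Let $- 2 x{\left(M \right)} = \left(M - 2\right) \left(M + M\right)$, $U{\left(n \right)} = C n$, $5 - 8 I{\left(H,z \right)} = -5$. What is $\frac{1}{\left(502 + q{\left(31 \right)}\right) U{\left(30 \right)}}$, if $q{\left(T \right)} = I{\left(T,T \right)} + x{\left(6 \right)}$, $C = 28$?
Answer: $\frac{1}{402570} \approx 2.484 \cdot 10^{-6}$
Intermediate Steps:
$I{\left(H,z \right)} = \frac{5}{4}$ ($I{\left(H,z \right)} = \frac{5}{8} - - \frac{5}{8} = \frac{5}{8} + \frac{5}{8} = \frac{5}{4}$)
$U{\left(n \right)} = 28 n$
$x{\left(M \right)} = - M \left(-2 + M\right)$ ($x{\left(M \right)} = - \frac{\left(M - 2\right) \left(M + M\right)}{2} = - \frac{\left(-2 + M\right) 2 M}{2} = - \frac{2 M \left(-2 + M\right)}{2} = - M \left(-2 + M\right)$)
$q{\left(T \right)} = - \frac{91}{4}$ ($q{\left(T \right)} = \frac{5}{4} + 6 \left(2 - 6\right) = \frac{5}{4} + 6 \left(-4\right) = \frac{5}{4} - 24 = - \frac{91}{4}$)
$\frac{1}{\left(502 + q{\left(31 \right)}\right) U{\left(30 \right)}} = \frac{1}{\left(502 - \frac{91}{4}\right) 28 \cdot 30} = \frac{1}{\frac{1917}{4} \cdot 840} = \frac{1}{402570}$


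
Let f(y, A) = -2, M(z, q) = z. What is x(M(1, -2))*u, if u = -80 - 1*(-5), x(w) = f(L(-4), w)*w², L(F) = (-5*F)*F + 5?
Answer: 150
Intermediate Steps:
L(F) = 5 - 5*F² (L(F) = -5*F² + 5 = 5 - 5*F²)
x(w) = -2*w²
u = -75 (u = -80 + 5 = -75)
x(M(1, -2))*u = -2*1²*(-75) = -2*1*(-75) = -2*(-75) = 150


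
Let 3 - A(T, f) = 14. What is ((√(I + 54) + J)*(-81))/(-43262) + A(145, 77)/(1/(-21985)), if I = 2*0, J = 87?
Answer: 10462272817/43262 + 243*√6/43262 ≈ 2.4184e+5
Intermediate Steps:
I = 0
A(T, f) = -11 (A(T, f) = 3 - 1*14 = 3 - 14 = -11)
((√(I + 54) + J)*(-81))/(-43262) + A(145, 77)/(1/(-21985)) = ((√(0 + 54) + 87)*(-81))/(-43262) - 11/(1/(-21985)) = ((√54 + 87)*(-81))*(-1/43262) - 11/(-1/21985) = ((3*√6 + 87)*(-81))*(-1/43262) - 11*(-21985) = ((87 + 3*√6)*(-81))*(-1/43262) + 241835 = (-7047 - 243*√6)*(-1/43262) + 241835 = (7047/43262 + 243*√6/43262) + 241835 = 10462272817/43262 + 243*√6/43262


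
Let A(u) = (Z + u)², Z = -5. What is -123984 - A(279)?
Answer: -199060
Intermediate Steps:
A(u) = (-5 + u)²
-123984 - A(279) = -123984 - (-5 + 279)² = -123984 - 1*274² = -123984 - 1*75076 = -123984 - 75076 = -199060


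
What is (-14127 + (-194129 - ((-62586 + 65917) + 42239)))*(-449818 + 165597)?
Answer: 72142679546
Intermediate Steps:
(-14127 + (-194129 - ((-62586 + 65917) + 42239)))*(-449818 + 165597) = (-14127 + (-194129 - (3331 + 42239)))*(-284221) = (-14127 + (-194129 - 1*45570))*(-284221) = (-14127 + (-194129 - 45570))*(-284221) = (-14127 - 239699)*(-284221) = -253826*(-284221) = 72142679546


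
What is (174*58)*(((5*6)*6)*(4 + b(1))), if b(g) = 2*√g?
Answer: 10899360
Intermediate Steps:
(174*58)*(((5*6)*6)*(4 + b(1))) = (174*58)*(((5*6)*6)*(4 + 2*√1)) = 10092*((30*6)*(4 + 2*1)) = 10092*(180*(4 + 2)) = 10092*(180*6) = 10092*1080 = 10899360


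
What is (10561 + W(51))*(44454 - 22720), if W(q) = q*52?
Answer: 287171342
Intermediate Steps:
W(q) = 52*q
(10561 + W(51))*(44454 - 22720) = (10561 + 52*51)*(44454 - 22720) = (10561 + 2652)*21734 = 13213*21734 = 287171342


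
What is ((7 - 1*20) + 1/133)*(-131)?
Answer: 226368/133 ≈ 1702.0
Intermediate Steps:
((7 - 1*20) + 1/133)*(-131) = ((7 - 20) + 1/133)*(-131) = (-13 + 1/133)*(-131) = -1728/133*(-131) = 226368/133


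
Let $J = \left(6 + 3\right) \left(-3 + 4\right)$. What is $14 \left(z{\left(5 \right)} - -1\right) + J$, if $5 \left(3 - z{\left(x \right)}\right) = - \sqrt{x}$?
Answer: $65 + \frac{14 \sqrt{5}}{5} \approx 71.261$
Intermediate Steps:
$z{\left(x \right)} = 3 + \frac{\sqrt{x}}{5}$ ($z{\left(x \right)} = 3 - \frac{\left(-1\right) \sqrt{x}}{5} = 3 + \frac{\sqrt{x}}{5}$)
$J = 9$ ($J = 9 \cdot 1 = 9$)
$14 \left(z{\left(5 \right)} - -1\right) + J = 14 \left(\left(3 + \frac{\sqrt{5}}{5}\right) - -1\right) + 9 = 14 \left(\left(3 + \frac{\sqrt{5}}{5}\right) + 1\right) + 9 = 14 \left(4 + \frac{\sqrt{5}}{5}\right) + 9 = \left(56 + \frac{14 \sqrt{5}}{5}\right) + 9 = 65 + \frac{14 \sqrt{5}}{5}$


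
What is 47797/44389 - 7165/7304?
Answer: 31062103/324217256 ≈ 0.095806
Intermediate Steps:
47797/44389 - 7165/7304 = 31062103/324217256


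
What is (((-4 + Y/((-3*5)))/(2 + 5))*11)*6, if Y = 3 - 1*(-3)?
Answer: -1452/35 ≈ -41.486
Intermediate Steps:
Y = 6 (Y = 3 + 3 = 6)
(((-4 + Y/((-3*5)))/(2 + 5))*11)*6 = (((-4 + 6/((-3*5)))/(2 + 5))*11)*6 = (((-4 + 6/(-15))/7)*11)*6 = (((-4 + 6*(-1/15))*(⅐))*11)*6 = (((-4 - ⅖)*(⅐))*11)*6 = (-22/5*⅐*11)*6 = -22/35*11*6 = -242/35*6 = -1452/35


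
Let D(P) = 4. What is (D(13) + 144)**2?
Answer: 21904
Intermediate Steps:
(D(13) + 144)**2 = (4 + 144)**2 = 148**2 = 21904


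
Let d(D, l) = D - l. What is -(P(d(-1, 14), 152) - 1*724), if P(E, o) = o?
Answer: 572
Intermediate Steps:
-(P(d(-1, 14), 152) - 1*724) = -(152 - 1*724) = -(152 - 724) = -1*(-572) = 572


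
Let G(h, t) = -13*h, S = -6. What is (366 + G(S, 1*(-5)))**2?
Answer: 197136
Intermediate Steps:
(366 + G(S, 1*(-5)))**2 = (366 - 13*(-6))**2 = (366 + 78)**2 = 444**2 = 197136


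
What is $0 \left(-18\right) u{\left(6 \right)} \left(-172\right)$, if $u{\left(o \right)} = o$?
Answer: $0$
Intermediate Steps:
$0 \left(-18\right) u{\left(6 \right)} \left(-172\right) = 0 \left(-18\right) 6 \left(-172\right) = 0 \cdot 6 \left(-172\right) = 0 \left(-172\right) = 0$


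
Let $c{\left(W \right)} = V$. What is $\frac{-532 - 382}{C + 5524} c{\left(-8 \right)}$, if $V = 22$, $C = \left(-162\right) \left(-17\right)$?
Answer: $- \frac{10054}{4139} \approx -2.4291$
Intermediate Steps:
$C = 2754$
$c{\left(W \right)} = 22$
$\frac{-532 - 382}{C + 5524} c{\left(-8 \right)} = \frac{-532 - 382}{2754 + 5524} \cdot 22 = - \frac{914}{8278} \cdot 22 = \left(-914\right) \frac{1}{8278} \cdot 22 = \left(- \frac{457}{4139}\right) 22 = - \frac{10054}{4139}$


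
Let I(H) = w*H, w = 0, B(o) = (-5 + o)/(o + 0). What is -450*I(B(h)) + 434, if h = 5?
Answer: 434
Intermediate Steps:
B(o) = (-5 + o)/o
I(H) = 0 (I(H) = 0*H = 0)
-450*I(B(h)) + 434 = -450*0 + 434 = 0 + 434 = 434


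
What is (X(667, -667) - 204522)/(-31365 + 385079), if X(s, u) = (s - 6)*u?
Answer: -645409/353714 ≈ -1.8247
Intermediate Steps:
X(s, u) = u*(-6 + s) (X(s, u) = (-6 + s)*u = u*(-6 + s))
(X(667, -667) - 204522)/(-31365 + 385079) = (-667*(-6 + 667) - 204522)/(-31365 + 385079) = (-667*661 - 204522)/353714 = (-440887 - 204522)*(1/353714) = -645409*1/353714 = -645409/353714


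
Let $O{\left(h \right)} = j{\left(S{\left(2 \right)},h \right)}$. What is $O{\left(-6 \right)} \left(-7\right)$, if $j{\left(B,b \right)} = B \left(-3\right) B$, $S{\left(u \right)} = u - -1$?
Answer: $189$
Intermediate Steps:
$S{\left(u \right)} = 1 + u$ ($S{\left(u \right)} = u + 1 = 1 + u$)
$j{\left(B,b \right)} = - 3 B^{2}$ ($j{\left(B,b \right)} = - 3 B B = - 3 B^{2}$)
$O{\left(h \right)} = -27$ ($O{\left(h \right)} = - 3 \left(1 + 2\right)^{2} = - 3 \cdot 3^{2} = \left(-3\right) 9 = -27$)
$O{\left(-6 \right)} \left(-7\right) = \left(-27\right) \left(-7\right) = 189$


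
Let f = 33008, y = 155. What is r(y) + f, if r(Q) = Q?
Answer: 33163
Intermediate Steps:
r(y) + f = 155 + 33008 = 33163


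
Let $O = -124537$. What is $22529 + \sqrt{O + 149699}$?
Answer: $22529 + \sqrt{25162} \approx 22688.0$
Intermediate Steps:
$22529 + \sqrt{O + 149699} = 22529 + \sqrt{-124537 + 149699} = 22529 + \sqrt{25162}$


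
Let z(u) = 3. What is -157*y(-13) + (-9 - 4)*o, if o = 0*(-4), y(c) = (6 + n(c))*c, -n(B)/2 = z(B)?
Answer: 0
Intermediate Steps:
n(B) = -6 (n(B) = -2*3 = -6)
y(c) = 0 (y(c) = (6 - 6)*c = 0*c = 0)
o = 0
-157*y(-13) + (-9 - 4)*o = -157*0 + (-9 - 4)*0 = 0 - 13*0 = 0 + 0 = 0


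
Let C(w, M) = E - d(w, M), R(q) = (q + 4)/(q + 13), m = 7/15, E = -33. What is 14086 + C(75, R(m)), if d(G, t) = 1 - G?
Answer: 14127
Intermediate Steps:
m = 7/15 (m = 7*(1/15) = 7/15 ≈ 0.46667)
R(q) = (4 + q)/(13 + q)
C(w, M) = -34 + w (C(w, M) = -33 - (1 - w) = -33 + (-1 + w) = -34 + w)
14086 + C(75, R(m)) = 14086 + (-34 + 75) = 14086 + 41 = 14127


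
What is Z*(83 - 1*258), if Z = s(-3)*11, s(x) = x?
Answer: 5775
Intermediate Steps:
Z = -33 (Z = -3*11 = -33)
Z*(83 - 1*258) = -33*(83 - 1*258) = -33*(83 - 258) = -33*(-175) = 5775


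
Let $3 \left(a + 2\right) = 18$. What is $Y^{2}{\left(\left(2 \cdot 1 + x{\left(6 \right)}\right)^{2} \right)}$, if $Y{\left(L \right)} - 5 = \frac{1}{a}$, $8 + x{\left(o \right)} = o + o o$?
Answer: $\frac{441}{16} \approx 27.563$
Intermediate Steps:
$a = 4$ ($a = -2 + \frac{1}{3} \cdot 18 = -2 + 6 = 4$)
$x{\left(o \right)} = -8 + o + o^{2}$ ($x{\left(o \right)} = -8 + \left(o + o o\right) = -8 + \left(o + o^{2}\right) = -8 + o + o^{2}$)
$Y{\left(L \right)} = \frac{21}{4}$ ($Y{\left(L \right)} = 5 + \frac{1}{4} = \frac{21}{4}$)
$Y^{2}{\left(\left(2 \cdot 1 + x{\left(6 \right)}\right)^{2} \right)} = \left(\frac{21}{4}\right)^{2} = \frac{441}{16}$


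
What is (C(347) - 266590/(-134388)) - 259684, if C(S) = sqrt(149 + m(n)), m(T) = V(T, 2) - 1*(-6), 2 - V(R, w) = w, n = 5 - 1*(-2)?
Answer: -17449073401/67194 + sqrt(155) ≈ -2.5967e+5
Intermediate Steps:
n = 7 (n = 5 + 2 = 7)
V(R, w) = 2 - w
m(T) = 6 (m(T) = (2 - 1*2) - 1*(-6) = (2 - 2) + 6 = 0 + 6 = 6)
C(S) = sqrt(155) (C(S) = sqrt(149 + 6) = sqrt(155))
(C(347) - 266590/(-134388)) - 259684 = (sqrt(155) - 266590/(-134388)) - 259684 = (sqrt(155) - 266590*(-1/134388)) - 259684 = (sqrt(155) + 133295/67194) - 259684 = (133295/67194 + sqrt(155)) - 259684 = -17449073401/67194 + sqrt(155)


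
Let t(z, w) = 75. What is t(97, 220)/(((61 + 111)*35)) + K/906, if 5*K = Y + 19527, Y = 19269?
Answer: 7796389/909020 ≈ 8.5767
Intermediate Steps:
K = 38796/5 (K = (19269 + 19527)/5 = (⅕)*38796 = 38796/5 ≈ 7759.2)
t(97, 220)/(((61 + 111)*35)) + K/906 = 75/(((61 + 111)*35)) + (38796/5)/906 = 75/((172*35)) + (38796/5)*(1/906) = 75/6020 + 6466/755 = 75*(1/6020) + 6466/755 = 15/1204 + 6466/755 = 7796389/909020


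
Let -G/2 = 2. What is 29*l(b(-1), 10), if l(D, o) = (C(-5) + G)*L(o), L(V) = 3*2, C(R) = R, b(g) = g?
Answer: -1566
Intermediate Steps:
G = -4 (G = -2*2 = -4)
L(V) = 6
l(D, o) = -54 (l(D, o) = (-5 - 4)*6 = -9*6 = -54)
29*l(b(-1), 10) = 29*(-54) = -1566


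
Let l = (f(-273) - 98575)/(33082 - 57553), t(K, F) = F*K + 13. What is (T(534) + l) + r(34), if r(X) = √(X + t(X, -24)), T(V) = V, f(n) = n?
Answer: 13166362/24471 + I*√769 ≈ 538.04 + 27.731*I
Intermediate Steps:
t(K, F) = 13 + F*K
r(X) = √(13 - 23*X) (r(X) = √(X + (13 - 24*X)) = √(13 - 23*X))
l = 98848/24471 (l = (-273 - 98575)/(33082 - 57553) = -98848/(-24471) = -98848*(-1/24471) = 98848/24471 ≈ 4.0394)
(T(534) + l) + r(34) = (534 + 98848/24471) + √(13 - 23*34) = 13166362/24471 + √(13 - 782) = 13166362/24471 + √(-769) = 13166362/24471 + I*√769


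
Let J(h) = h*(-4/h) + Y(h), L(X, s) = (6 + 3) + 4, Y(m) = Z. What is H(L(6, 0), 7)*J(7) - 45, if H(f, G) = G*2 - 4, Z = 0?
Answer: -85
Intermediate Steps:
Y(m) = 0
L(X, s) = 13 (L(X, s) = 9 + 4 = 13)
H(f, G) = -4 + 2*G (H(f, G) = 2*G - 4 = -4 + 2*G)
J(h) = -4 (J(h) = h*(-4/h) + 0 = -4 + 0 = -4)
H(L(6, 0), 7)*J(7) - 45 = (-4 + 2*7)*(-4) - 45 = (-4 + 14)*(-4) - 45 = 10*(-4) - 45 = -40 - 45 = -85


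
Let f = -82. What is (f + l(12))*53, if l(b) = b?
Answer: -3710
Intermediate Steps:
(f + l(12))*53 = (-82 + 12)*53 = -70*53 = -3710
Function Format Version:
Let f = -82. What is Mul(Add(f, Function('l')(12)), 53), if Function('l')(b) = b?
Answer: -3710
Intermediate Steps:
Mul(Add(f, Function('l')(12)), 53) = Mul(Add(-82, 12), 53) = Mul(-70, 53) = -3710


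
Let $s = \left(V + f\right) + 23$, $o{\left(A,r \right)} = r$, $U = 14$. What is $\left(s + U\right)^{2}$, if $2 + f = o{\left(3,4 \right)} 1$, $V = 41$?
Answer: $6400$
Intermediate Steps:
$f = 2$ ($f = -2 + 4 \cdot 1 = -2 + 4 = 2$)
$s = 66$ ($s = \left(41 + 2\right) + 23 = 43 + 23 = 66$)
$\left(s + U\right)^{2} = \left(66 + 14\right)^{2} = 80^{2} = 6400$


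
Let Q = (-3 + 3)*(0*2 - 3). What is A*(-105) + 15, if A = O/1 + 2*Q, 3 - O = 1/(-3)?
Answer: -335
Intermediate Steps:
Q = 0 (Q = 0*(0 - 3) = 0*(-3) = 0)
O = 10/3 (O = 3 - 1/(-3) = 3 - (-1)/3 = 3 - 1*(-⅓) = 3 + ⅓ = 10/3 ≈ 3.3333)
A = 10/3 (A = (10/3)/1 + 2*0 = (10/3)*1 + 0 = 10/3 + 0 = 10/3 ≈ 3.3333)
A*(-105) + 15 = (10/3)*(-105) + 15 = -350 + 15 = -335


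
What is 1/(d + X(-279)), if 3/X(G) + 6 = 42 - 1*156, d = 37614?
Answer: 40/1504559 ≈ 2.6586e-5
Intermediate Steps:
X(G) = -1/40 (X(G) = 3/(-6 + (42 - 1*156)) = 3/(-6 + (42 - 156)) = 3/(-6 - 114) = 3/(-120) = 3*(-1/120) = -1/40)
1/(d + X(-279)) = 1/(37614 - 1/40) = 1/(1504559/40) = 40/1504559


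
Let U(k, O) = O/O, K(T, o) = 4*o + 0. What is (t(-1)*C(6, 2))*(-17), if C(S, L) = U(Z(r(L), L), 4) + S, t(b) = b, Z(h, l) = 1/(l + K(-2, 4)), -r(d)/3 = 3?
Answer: 119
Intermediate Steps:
r(d) = -9 (r(d) = -3*3 = -9)
K(T, o) = 4*o
Z(h, l) = 1/(16 + l) (Z(h, l) = 1/(l + 4*4) = 1/(l + 16) = 1/(16 + l))
U(k, O) = 1
C(S, L) = 1 + S
(t(-1)*C(6, 2))*(-17) = -(1 + 6)*(-17) = -1*7*(-17) = -7*(-17) = 119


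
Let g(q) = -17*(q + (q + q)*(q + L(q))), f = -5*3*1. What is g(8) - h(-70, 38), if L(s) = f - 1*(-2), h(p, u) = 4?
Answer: 1220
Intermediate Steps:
f = -15 (f = -15*1 = -15)
L(s) = -13 (L(s) = -15 - 1*(-2) = -15 + 2 = -13)
g(q) = -17*q - 34*q*(-13 + q) (g(q) = -17*(q + (q + q)*(q - 13)) = -17*(q + (2*q)*(-13 + q)) = -17*(q + 2*q*(-13 + q)) = -17*q - 34*q*(-13 + q))
g(8) - h(-70, 38) = 17*8*(25 - 2*8) - 1*4 = 17*8*(25 - 16) - 4 = 17*8*9 - 4 = 1224 - 4 = 1220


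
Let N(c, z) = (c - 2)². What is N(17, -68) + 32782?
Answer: 33007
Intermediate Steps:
N(c, z) = (-2 + c)²
N(17, -68) + 32782 = (-2 + 17)² + 32782 = 15² + 32782 = 225 + 32782 = 33007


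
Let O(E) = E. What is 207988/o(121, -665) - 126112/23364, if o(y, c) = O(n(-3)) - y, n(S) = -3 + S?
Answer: -1218861964/741807 ≈ -1643.1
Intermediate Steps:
o(y, c) = -6 - y (o(y, c) = (-3 - 3) - y = -6 - y)
207988/o(121, -665) - 126112/23364 = 207988/(-6 - 1*121) - 126112/23364 = 207988/(-6 - 121) - 126112*1/23364 = 207988/(-127) - 31528/5841 = 207988*(-1/127) - 31528/5841 = -207988/127 - 31528/5841 = -1218861964/741807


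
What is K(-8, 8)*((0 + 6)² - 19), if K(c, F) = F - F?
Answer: 0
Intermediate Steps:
K(c, F) = 0
K(-8, 8)*((0 + 6)² - 19) = 0*((0 + 6)² - 19) = 0*(6² - 19) = 0*(36 - 19) = 0*17 = 0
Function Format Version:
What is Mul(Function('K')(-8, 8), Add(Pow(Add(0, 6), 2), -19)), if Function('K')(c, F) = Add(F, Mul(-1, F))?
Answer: 0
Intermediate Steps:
Function('K')(c, F) = 0
Mul(Function('K')(-8, 8), Add(Pow(Add(0, 6), 2), -19)) = Mul(0, Add(Pow(Add(0, 6), 2), -19)) = Mul(0, Add(Pow(6, 2), -19)) = Mul(0, Add(36, -19)) = Mul(0, 17) = 0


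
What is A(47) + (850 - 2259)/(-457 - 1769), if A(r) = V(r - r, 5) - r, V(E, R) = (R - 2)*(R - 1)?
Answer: -76501/2226 ≈ -34.367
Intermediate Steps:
V(E, R) = (-1 + R)*(-2 + R) (V(E, R) = (-2 + R)*(-1 + R) = (-1 + R)*(-2 + R))
A(r) = 12 - r (A(r) = (2 + 5**2 - 3*5) - r = (2 + 25 - 15) - r = 12 - r)
A(47) + (850 - 2259)/(-457 - 1769) = (12 - 1*47) + (850 - 2259)/(-457 - 1769) = (12 - 47) - 1409/(-2226) = -35 - 1409*(-1/2226) = -35 + 1409/2226 = -76501/2226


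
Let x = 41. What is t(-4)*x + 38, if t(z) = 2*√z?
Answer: 38 + 164*I ≈ 38.0 + 164.0*I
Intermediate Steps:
t(-4)*x + 38 = (2*√(-4))*41 + 38 = (2*(2*I))*41 + 38 = (4*I)*41 + 38 = 164*I + 38 = 38 + 164*I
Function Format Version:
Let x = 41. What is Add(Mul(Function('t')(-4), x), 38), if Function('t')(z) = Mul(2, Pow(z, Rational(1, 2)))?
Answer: Add(38, Mul(164, I)) ≈ Add(38.000, Mul(164.00, I))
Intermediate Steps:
Add(Mul(Function('t')(-4), x), 38) = Add(Mul(Mul(2, Pow(-4, Rational(1, 2))), 41), 38) = Add(Mul(Mul(2, Mul(2, I)), 41), 38) = Add(Mul(Mul(4, I), 41), 38) = Add(Mul(164, I), 38) = Add(38, Mul(164, I))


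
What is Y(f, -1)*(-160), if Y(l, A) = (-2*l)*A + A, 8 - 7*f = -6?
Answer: -480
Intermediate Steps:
f = 2 (f = 8/7 - ⅐*(-6) = 8/7 + 6/7 = 2)
Y(l, A) = A - 2*A*l (Y(l, A) = -2*A*l + A = A - 2*A*l)
Y(f, -1)*(-160) = -(1 - 2*2)*(-160) = -(1 - 4)*(-160) = -1*(-3)*(-160) = 3*(-160) = -480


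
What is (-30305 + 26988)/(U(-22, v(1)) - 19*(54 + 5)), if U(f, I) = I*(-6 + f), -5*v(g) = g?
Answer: 16585/5577 ≈ 2.9738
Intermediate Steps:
v(g) = -g/5
(-30305 + 26988)/(U(-22, v(1)) - 19*(54 + 5)) = (-30305 + 26988)/((-⅕*1)*(-6 - 22) - 19*(54 + 5)) = -3317/(-⅕*(-28) - 19*59) = -3317/(28/5 - 1121) = -3317/(-5577/5) = -3317*(-5/5577) = 16585/5577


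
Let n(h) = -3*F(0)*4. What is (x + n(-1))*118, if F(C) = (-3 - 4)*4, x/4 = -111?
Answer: -12744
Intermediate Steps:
x = -444 (x = 4*(-111) = -444)
F(C) = -28 (F(C) = -7*4 = -28)
n(h) = 336 (n(h) = -3*(-28)*4 = 84*4 = 336)
(x + n(-1))*118 = (-444 + 336)*118 = -108*118 = -12744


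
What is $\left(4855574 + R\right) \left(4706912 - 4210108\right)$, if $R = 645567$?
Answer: $2732988853364$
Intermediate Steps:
$\left(4855574 + R\right) \left(4706912 - 4210108\right) = \left(4855574 + 645567\right) \left(4706912 - 4210108\right) = 5501141 \cdot 496804 = 2732988853364$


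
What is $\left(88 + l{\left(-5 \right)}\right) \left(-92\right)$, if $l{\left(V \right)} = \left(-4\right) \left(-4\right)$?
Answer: $-9568$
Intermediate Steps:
$l{\left(V \right)} = 16$
$\left(88 + l{\left(-5 \right)}\right) \left(-92\right) = \left(88 + 16\right) \left(-92\right) = 104 \left(-92\right) = -9568$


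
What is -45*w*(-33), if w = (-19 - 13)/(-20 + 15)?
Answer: 9504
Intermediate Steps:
w = 32/5 (w = -32/(-5) = -32*(-⅕) = 32/5 ≈ 6.4000)
-45*w*(-33) = -45*32/5*(-33) = -288*(-33) = 9504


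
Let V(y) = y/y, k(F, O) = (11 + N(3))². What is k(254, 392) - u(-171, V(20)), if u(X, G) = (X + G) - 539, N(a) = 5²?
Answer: 2005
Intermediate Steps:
N(a) = 25
k(F, O) = 1296 (k(F, O) = (11 + 25)² = 36² = 1296)
V(y) = 1
u(X, G) = -539 + G + X (u(X, G) = (G + X) - 539 = -539 + G + X)
k(254, 392) - u(-171, V(20)) = 1296 - (-539 + 1 - 171) = 1296 - 1*(-709) = 1296 + 709 = 2005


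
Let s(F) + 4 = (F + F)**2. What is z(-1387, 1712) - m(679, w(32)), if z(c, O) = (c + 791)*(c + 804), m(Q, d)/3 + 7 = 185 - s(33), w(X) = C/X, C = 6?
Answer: 359990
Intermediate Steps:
s(F) = -4 + 4*F**2 (s(F) = -4 + (F + F)**2 = -4 + (2*F)**2 = -4 + 4*F**2)
w(X) = 6/X
m(Q, d) = -12522 (m(Q, d) = -21 + 3*(185 - (-4 + 4*33**2)) = -21 + 3*(185 - (-4 + 4*1089)) = -21 + 3*(185 - (-4 + 4356)) = -21 + 3*(185 - 1*4352) = -21 + 3*(185 - 4352) = -21 + 3*(-4167) = -21 - 12501 = -12522)
z(c, O) = (791 + c)*(804 + c)
z(-1387, 1712) - m(679, w(32)) = (635964 + (-1387)**2 + 1595*(-1387)) - 1*(-12522) = (635964 + 1923769 - 2212265) + 12522 = 347468 + 12522 = 359990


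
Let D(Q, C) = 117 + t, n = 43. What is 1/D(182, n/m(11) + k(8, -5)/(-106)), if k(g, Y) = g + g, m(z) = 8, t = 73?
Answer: 1/190 ≈ 0.0052632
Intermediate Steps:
k(g, Y) = 2*g
D(Q, C) = 190 (D(Q, C) = 117 + 73 = 190)
1/D(182, n/m(11) + k(8, -5)/(-106)) = 1/190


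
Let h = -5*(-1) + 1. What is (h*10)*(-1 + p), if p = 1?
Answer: 0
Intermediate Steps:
h = 6 (h = 5 + 1 = 6)
(h*10)*(-1 + p) = (6*10)*(-1 + 1) = 60*0 = 0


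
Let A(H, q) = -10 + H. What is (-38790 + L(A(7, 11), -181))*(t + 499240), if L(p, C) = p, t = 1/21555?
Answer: -139152019457131/7185 ≈ -1.9367e+10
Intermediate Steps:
t = 1/21555 ≈ 4.6393e-5
(-38790 + L(A(7, 11), -181))*(t + 499240) = (-38790 + (-10 + 7))*(1/21555 + 499240) = (-38790 - 3)*(10761118201/21555) = -38793*10761118201/21555 = -139152019457131/7185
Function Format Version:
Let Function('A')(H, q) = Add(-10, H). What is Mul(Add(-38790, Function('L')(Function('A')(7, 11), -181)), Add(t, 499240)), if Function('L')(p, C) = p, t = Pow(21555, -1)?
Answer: Rational(-139152019457131, 7185) ≈ -1.9367e+10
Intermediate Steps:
t = Rational(1, 21555) ≈ 4.6393e-5
Mul(Add(-38790, Function('L')(Function('A')(7, 11), -181)), Add(t, 499240)) = Mul(Add(-38790, Add(-10, 7)), Add(Rational(1, 21555), 499240)) = Mul(Add(-38790, -3), Rational(10761118201, 21555)) = Mul(-38793, Rational(10761118201, 21555)) = Rational(-139152019457131, 7185)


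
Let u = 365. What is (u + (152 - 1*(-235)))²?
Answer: 565504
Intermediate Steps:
(u + (152 - 1*(-235)))² = (365 + (152 - 1*(-235)))² = (365 + (152 + 235))² = (365 + 387)² = 752² = 565504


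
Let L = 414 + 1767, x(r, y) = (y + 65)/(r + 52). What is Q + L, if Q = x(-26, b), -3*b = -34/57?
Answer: 9707875/4446 ≈ 2183.5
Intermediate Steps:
b = 34/171 (b = -(-34)/(3*57) = -⅓*(-34/57) = 34/171 ≈ 0.19883)
x(r, y) = (65 + y)/(52 + r)
Q = 11149/4446 (Q = (65 + 34/171)/(52 - 26) = (11149/171)/26 = (1/26)*(11149/171) = 11149/4446 ≈ 2.5076)
L = 2181
Q + L = 11149/4446 + 2181 = 9707875/4446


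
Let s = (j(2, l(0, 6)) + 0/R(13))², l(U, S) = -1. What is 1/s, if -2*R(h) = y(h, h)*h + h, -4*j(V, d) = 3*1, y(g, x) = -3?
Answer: 16/9 ≈ 1.7778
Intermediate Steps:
j(V, d) = -¾ (j(V, d) = -3/4 = -¼*3 = -¾)
R(h) = h (R(h) = -(-3*h + h)/2 = -(-1)*h = h)
s = 9/16 (s = (-¾ + 0/13)² = (-¾ + 0*(1/13))² = (-¾ + 0)² = (-¾)² = 9/16 ≈ 0.56250)
1/s = 1/(9/16) = 16/9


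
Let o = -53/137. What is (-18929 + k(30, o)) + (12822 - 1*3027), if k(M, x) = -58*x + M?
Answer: -1244174/137 ≈ -9081.6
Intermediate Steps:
o = -53/137 (o = -53*1/137 = -53/137 ≈ -0.38686)
k(M, x) = M - 58*x
(-18929 + k(30, o)) + (12822 - 1*3027) = (-18929 + (30 - 58*(-53/137))) + (12822 - 1*3027) = (-18929 + (30 + 3074/137)) + (12822 - 3027) = (-18929 + 7184/137) + 9795 = -2586089/137 + 9795 = -1244174/137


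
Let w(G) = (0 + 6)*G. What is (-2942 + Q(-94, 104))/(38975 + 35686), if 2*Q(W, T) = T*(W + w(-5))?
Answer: -3130/24887 ≈ -0.12577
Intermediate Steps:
w(G) = 6*G
Q(W, T) = T*(-30 + W)/2 (Q(W, T) = (T*(W + 6*(-5)))/2 = (T*(W - 30))/2 = (T*(-30 + W))/2 = T*(-30 + W)/2)
(-2942 + Q(-94, 104))/(38975 + 35686) = (-2942 + (1/2)*104*(-30 - 94))/(38975 + 35686) = (-2942 + (1/2)*104*(-124))/74661 = (-2942 - 6448)*(1/74661) = -9390*1/74661 = -3130/24887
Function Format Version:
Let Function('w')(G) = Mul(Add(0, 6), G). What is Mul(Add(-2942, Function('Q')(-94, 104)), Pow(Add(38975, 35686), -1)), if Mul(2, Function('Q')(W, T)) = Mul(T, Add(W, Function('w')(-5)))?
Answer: Rational(-3130, 24887) ≈ -0.12577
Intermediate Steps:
Function('w')(G) = Mul(6, G)
Function('Q')(W, T) = Mul(Rational(1, 2), T, Add(-30, W)) (Function('Q')(W, T) = Mul(Rational(1, 2), Mul(T, Add(W, Mul(6, -5)))) = Mul(Rational(1, 2), Mul(T, Add(W, -30))) = Mul(Rational(1, 2), Mul(T, Add(-30, W))) = Mul(Rational(1, 2), T, Add(-30, W)))
Mul(Add(-2942, Function('Q')(-94, 104)), Pow(Add(38975, 35686), -1)) = Mul(Add(-2942, Mul(Rational(1, 2), 104, Add(-30, -94))), Pow(Add(38975, 35686), -1)) = Mul(Add(-2942, Mul(Rational(1, 2), 104, -124)), Pow(74661, -1)) = Mul(Add(-2942, -6448), Rational(1, 74661)) = Mul(-9390, Rational(1, 74661)) = Rational(-3130, 24887)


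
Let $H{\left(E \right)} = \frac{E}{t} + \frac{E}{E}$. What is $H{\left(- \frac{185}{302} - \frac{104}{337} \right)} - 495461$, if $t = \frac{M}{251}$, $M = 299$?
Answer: $- \frac{15077082397963}{30430426} \approx -4.9546 \cdot 10^{5}$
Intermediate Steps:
$t = \frac{299}{251} \approx 1.1912$
$H{\left(E \right)} = 1 + \frac{251 E}{299}$ ($H{\left(E \right)} = \frac{E}{\frac{299}{251}} + \frac{E}{E} = E \frac{251}{299} + 1 = \frac{251 E}{299} + 1 = 1 + \frac{251 E}{299}$)
$H{\left(- \frac{185}{302} - \frac{104}{337} \right)} - 495461 = \left(1 + \frac{251 \left(- \frac{185}{302} - \frac{104}{337}\right)}{299}\right) - 495461 = \left(1 + \frac{251}{299} \left(- \frac{93753}{101774}\right)\right) - 495461 = \left(1 - \frac{23532003}{30430426}\right) - 495461 = \frac{6898423}{30430426} - 495461 = - \frac{15077082397963}{30430426}$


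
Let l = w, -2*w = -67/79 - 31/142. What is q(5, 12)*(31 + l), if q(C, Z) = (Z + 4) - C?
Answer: 7782269/22436 ≈ 346.87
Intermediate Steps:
q(C, Z) = 4 + Z - C (q(C, Z) = (4 + Z) - C = 4 + Z - C)
w = 11963/22436 (w = -(-67/79 - 31/142)/2 = -½*(-11963/11218) = 11963/22436 ≈ 0.53321)
l = 11963/22436 ≈ 0.53321
q(5, 12)*(31 + l) = (4 + 12 - 1*5)*(31 + 11963/22436) = (4 + 12 - 5)*(707479/22436) = 11*(707479/22436) = 7782269/22436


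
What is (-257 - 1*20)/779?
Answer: -277/779 ≈ -0.35558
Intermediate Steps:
(-257 - 1*20)/779 = (-257 - 20)*(1/779) = -277*1/779 = -277/779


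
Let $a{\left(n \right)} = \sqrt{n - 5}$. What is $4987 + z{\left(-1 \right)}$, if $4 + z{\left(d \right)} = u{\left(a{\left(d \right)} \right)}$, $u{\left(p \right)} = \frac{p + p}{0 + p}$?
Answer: $4985$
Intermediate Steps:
$a{\left(n \right)} = \sqrt{-5 + n}$
$u{\left(p \right)} = 2$ ($u{\left(p \right)} = \frac{2 p}{p} = 2$)
$z{\left(d \right)} = -2$ ($z{\left(d \right)} = -4 + 2 = -2$)
$4987 + z{\left(-1 \right)} = 4987 - 2 = 4985$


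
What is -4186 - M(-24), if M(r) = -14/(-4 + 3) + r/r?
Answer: -4201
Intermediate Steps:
M(r) = 15 (M(r) = -14/(-1) + 1 = -14*(-1) + 1 = 14 + 1 = 15)
-4186 - M(-24) = -4186 - 1*15 = -4186 - 15 = -4201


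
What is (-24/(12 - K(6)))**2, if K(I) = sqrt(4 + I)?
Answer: 576/(12 - sqrt(10))**2 ≈ 7.3747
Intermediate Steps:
(-24/(12 - K(6)))**2 = (-24/(12 - sqrt(4 + 6)))**2 = (-24/(12 - sqrt(10)))**2 = 576/(12 - sqrt(10))**2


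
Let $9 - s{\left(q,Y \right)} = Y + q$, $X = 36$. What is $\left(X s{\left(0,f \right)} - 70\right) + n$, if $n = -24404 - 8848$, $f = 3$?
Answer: $-33106$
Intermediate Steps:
$s{\left(q,Y \right)} = 9 - Y - q$ ($s{\left(q,Y \right)} = 9 - \left(Y + q\right) = 9 - Y - q$)
$n = -33252$ ($n = -24404 - 8848 = -33252$)
$\left(X s{\left(0,f \right)} - 70\right) + n = \left(36 \left(9 - 3 - 0\right) - 70\right) - 33252 = \left(36 \left(9 - 3 + 0\right) - 70\right) - 33252 = \left(36 \cdot 6 - 70\right) - 33252 = \left(216 - 70\right) - 33252 = 146 - 33252 = -33106$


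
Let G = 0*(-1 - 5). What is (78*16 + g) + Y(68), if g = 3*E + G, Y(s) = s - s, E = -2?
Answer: 1242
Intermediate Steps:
G = 0 (G = 0*(-6) = 0)
Y(s) = 0
g = -6 (g = 3*(-2) + 0 = -6 + 0 = -6)
(78*16 + g) + Y(68) = (78*16 - 6) + 0 = (1248 - 6) + 0 = 1242 + 0 = 1242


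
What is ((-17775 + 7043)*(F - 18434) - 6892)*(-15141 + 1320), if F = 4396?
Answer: -2082118778604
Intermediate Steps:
((-17775 + 7043)*(F - 18434) - 6892)*(-15141 + 1320) = ((-17775 + 7043)*(4396 - 18434) - 6892)*(-15141 + 1320) = (-10732*(-14038) - 6892)*(-13821) = (150655816 - 6892)*(-13821) = 150648924*(-13821) = -2082118778604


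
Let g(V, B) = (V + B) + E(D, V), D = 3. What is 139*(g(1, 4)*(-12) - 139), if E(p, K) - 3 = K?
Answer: -34333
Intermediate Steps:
E(p, K) = 3 + K
g(V, B) = 3 + B + 2*V (g(V, B) = (V + B) + (3 + V) = (B + V) + (3 + V) = 3 + B + 2*V)
139*(g(1, 4)*(-12) - 139) = 139*((3 + 4 + 2*1)*(-12) - 139) = 139*((3 + 4 + 2)*(-12) - 139) = 139*(9*(-12) - 139) = 139*(-108 - 139) = 139*(-247) = -34333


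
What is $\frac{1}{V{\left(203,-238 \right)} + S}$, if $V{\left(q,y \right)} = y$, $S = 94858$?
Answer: $\frac{1}{94620} \approx 1.0569 \cdot 10^{-5}$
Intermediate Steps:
$\frac{1}{V{\left(203,-238 \right)} + S} = \frac{1}{-238 + 94858} = \frac{1}{94620}$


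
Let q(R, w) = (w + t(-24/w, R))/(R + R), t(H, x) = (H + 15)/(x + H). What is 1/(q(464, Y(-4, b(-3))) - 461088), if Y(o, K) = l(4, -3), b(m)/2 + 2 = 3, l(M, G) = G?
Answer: -438016/201963922801 ≈ -2.1688e-6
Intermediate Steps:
b(m) = 2 (b(m) = -4 + 2*3 = -4 + 6 = 2)
t(H, x) = (15 + H)/(H + x)
Y(o, K) = -3
q(R, w) = (w + (15 - 24/w)/(R - 24/w))/(2*R) (q(R, w) = (w + (15 - 24/w)/(-24/w + R))/(R + R) = (w + (15 - 24/w)/(R - 24/w))/((2*R)) = (w + (15 - 24/w)/(R - 24/w))*(1/(2*R)) = (w + (15 - 24/w)/(R - 24/w))/(2*R))
1/(q(464, Y(-4, b(-3))) - 461088) = 1/((½)*(-24 - 9*(-3) + 464*(-3)²)/(464*(-24 + 464*(-3))) - 461088) = 1/((½)*(1/464)*(-24 + 27 + 464*9)/(-24 - 1392) - 461088) = 1/((½)*(1/464)*(-24 + 27 + 4176)/(-1416) - 461088) = 1/((½)*(1/464)*(-1/1416)*4179 - 461088) = 1/(-1393/438016 - 461088) = 1/(-201963922801/438016) = -438016/201963922801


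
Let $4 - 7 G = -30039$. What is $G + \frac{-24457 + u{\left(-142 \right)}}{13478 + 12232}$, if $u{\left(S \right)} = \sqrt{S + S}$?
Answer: $\frac{772234331}{179970} + \frac{i \sqrt{71}}{12855} \approx 4290.9 + 0.00065548 i$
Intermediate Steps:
$u{\left(S \right)} = \sqrt{2} \sqrt{S}$ ($u{\left(S \right)} = \sqrt{2 S} = \sqrt{2} \sqrt{S}$)
$G = \frac{30043}{7}$ ($G = \frac{4}{7} - - \frac{30039}{7} = \frac{4}{7} + \frac{30039}{7} = \frac{30043}{7} \approx 4291.9$)
$G + \frac{-24457 + u{\left(-142 \right)}}{13478 + 12232} = \frac{30043}{7} + \frac{-24457 + \sqrt{2} \sqrt{-142}}{13478 + 12232} = \frac{30043}{7} + \frac{-24457 + \sqrt{2} i \sqrt{142}}{25710} = \frac{30043}{7} + \left(-24457 + 2 i \sqrt{71}\right) \frac{1}{25710} = \frac{30043}{7} - \left(\frac{24457}{25710} - \frac{i \sqrt{71}}{12855}\right) = \frac{772234331}{179970} + \frac{i \sqrt{71}}{12855}$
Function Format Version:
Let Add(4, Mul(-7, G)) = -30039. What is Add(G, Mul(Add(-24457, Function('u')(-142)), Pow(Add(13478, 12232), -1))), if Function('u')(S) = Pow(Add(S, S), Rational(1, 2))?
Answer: Add(Rational(772234331, 179970), Mul(Rational(1, 12855), I, Pow(71, Rational(1, 2)))) ≈ Add(4290.9, Mul(0.00065548, I))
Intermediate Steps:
Function('u')(S) = Mul(Pow(2, Rational(1, 2)), Pow(S, Rational(1, 2))) (Function('u')(S) = Pow(Mul(2, S), Rational(1, 2)) = Mul(Pow(2, Rational(1, 2)), Pow(S, Rational(1, 2))))
G = Rational(30043, 7) (G = Add(Rational(4, 7), Mul(Rational(-1, 7), -30039)) = Add(Rational(4, 7), Rational(30039, 7)) = Rational(30043, 7) ≈ 4291.9)
Add(G, Mul(Add(-24457, Function('u')(-142)), Pow(Add(13478, 12232), -1))) = Add(Rational(30043, 7), Mul(Add(-24457, Mul(Pow(2, Rational(1, 2)), Pow(-142, Rational(1, 2)))), Pow(Add(13478, 12232), -1))) = Add(Rational(30043, 7), Mul(Add(-24457, Mul(Pow(2, Rational(1, 2)), Mul(I, Pow(142, Rational(1, 2))))), Pow(25710, -1))) = Add(Rational(30043, 7), Mul(Add(-24457, Mul(2, I, Pow(71, Rational(1, 2)))), Rational(1, 25710))) = Add(Rational(30043, 7), Add(Rational(-24457, 25710), Mul(Rational(1, 12855), I, Pow(71, Rational(1, 2))))) = Add(Rational(772234331, 179970), Mul(Rational(1, 12855), I, Pow(71, Rational(1, 2))))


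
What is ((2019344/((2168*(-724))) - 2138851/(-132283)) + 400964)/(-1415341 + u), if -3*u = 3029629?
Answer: -15610781770063437/94417786602066632 ≈ -0.16534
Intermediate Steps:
u = -3029629/3 (u = -1/3*3029629 = -3029629/3 ≈ -1.0099e+6)
((2019344/((2168*(-724))) - 2138851/(-132283)) + 400964)/(-1415341 + u) = ((2019344/((2168*(-724))) - 2138851/(-132283)) + 400964)/(-1415341 - 3029629/3) = ((2019344/(-1569632) - 2138851*(-1/132283)) + 400964)/(-7275652/3) = ((2019344*(-1/1569632) + 2138851/132283) + 400964)*(-3/7275652) = ((-126209/98102 + 2138851/132283) + 400964)*(-3/7275652) = (193130255655/12977226866 + 400964)*(-3/7275652) = (5203593923354479/12977226866)*(-3/7275652) = -15610781770063437/94417786602066632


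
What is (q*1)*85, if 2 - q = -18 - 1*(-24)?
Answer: -340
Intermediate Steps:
q = -4 (q = 2 - (-18 - 1*(-24)) = 2 - (-18 + 24) = 2 - 1*6 = 2 - 6 = -4)
(q*1)*85 = -4*1*85 = -4*85 = -340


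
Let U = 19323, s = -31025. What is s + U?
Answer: -11702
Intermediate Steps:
s + U = -31025 + 19323 = -11702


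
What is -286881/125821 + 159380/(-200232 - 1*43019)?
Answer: -89837441111/30606084071 ≈ -2.9353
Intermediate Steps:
-286881/125821 + 159380/(-200232 - 1*43019) = -286881*1/125821 + 159380/(-200232 - 43019) = -286881/125821 + 159380/(-243251) = -286881/125821 + 159380*(-1/243251) = -286881/125821 - 159380/243251 = -89837441111/30606084071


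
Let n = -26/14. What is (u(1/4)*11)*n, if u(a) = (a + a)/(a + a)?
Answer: -143/7 ≈ -20.429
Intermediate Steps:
n = -13/7 (n = -26*1/14 = -13/7 ≈ -1.8571)
u(a) = 1 (u(a) = (2*a)/((2*a)) = (2*a)*(1/(2*a)) = 1)
(u(1/4)*11)*n = (1*11)*(-13/7) = 11*(-13/7) = -143/7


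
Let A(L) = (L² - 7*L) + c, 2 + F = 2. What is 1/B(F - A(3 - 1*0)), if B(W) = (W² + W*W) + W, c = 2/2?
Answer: 1/253 ≈ 0.0039526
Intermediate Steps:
c = 1 (c = 2*(½) = 1)
F = 0 (F = -2 + 2 = 0)
A(L) = 1 + L² - 7*L (A(L) = (L² - 7*L) + 1 = 1 + L² - 7*L)
B(W) = W + 2*W² (B(W) = (W² + W²) + W = 2*W² + W = W + 2*W²)
1/B(F - A(3 - 1*0)) = 1/((0 - (1 + (3 - 1*0)² - 7*(3 - 1*0)))*(1 + 2*(0 - (1 + (3 - 1*0)² - 7*(3 - 1*0))))) = 1/((0 - (1 + (3 + 0)² - 7*(3 + 0)))*(1 + 2*(0 - (1 + (3 + 0)² - 7*(3 + 0))))) = 1/((0 - (1 + 3² - 7*3))*(1 + 2*(0 - (1 + 3² - 7*3)))) = 1/((0 - (1 + 9 - 21))*(1 + 2*(0 - (1 + 9 - 21)))) = 1/((0 - 1*(-11))*(1 + 2*(0 - 1*(-11)))) = 1/((0 + 11)*(1 + 2*(0 + 11))) = 1/(11*(1 + 2*11)) = 1/(11*(1 + 22)) = 1/(11*23) = 1/253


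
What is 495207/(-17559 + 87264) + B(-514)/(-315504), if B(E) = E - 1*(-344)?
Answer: 8680646621/1221789240 ≈ 7.1049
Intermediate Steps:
B(E) = 344 + E (B(E) = E + 344 = 344 + E)
495207/(-17559 + 87264) + B(-514)/(-315504) = 495207/(-17559 + 87264) + (344 - 514)/(-315504) = 495207/69705 - 170*(-1/315504) = 495207*(1/69705) + 85/157752 = 55023/7745 + 85/157752 = 8680646621/1221789240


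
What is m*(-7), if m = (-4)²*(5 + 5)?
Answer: -1120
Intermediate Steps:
m = 160 (m = 16*10 = 160)
m*(-7) = 160*(-7) = -1120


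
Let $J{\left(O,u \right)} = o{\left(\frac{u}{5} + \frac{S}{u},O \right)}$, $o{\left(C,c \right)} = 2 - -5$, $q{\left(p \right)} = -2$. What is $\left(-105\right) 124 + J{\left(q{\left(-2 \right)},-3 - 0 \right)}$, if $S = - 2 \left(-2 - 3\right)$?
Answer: $-13013$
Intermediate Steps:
$S = 10$ ($S = \left(-2\right) \left(-5\right) = 10$)
$o{\left(C,c \right)} = 7$ ($o{\left(C,c \right)} = 2 + 5 = 7$)
$J{\left(O,u \right)} = 7$
$\left(-105\right) 124 + J{\left(q{\left(-2 \right)},-3 - 0 \right)} = \left(-105\right) 124 + 7 = -13020 + 7 = -13013$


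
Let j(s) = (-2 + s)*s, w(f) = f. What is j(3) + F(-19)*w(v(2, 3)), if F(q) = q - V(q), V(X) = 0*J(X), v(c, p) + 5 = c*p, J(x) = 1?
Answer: -16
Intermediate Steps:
v(c, p) = -5 + c*p
V(X) = 0 (V(X) = 0*1 = 0)
F(q) = q (F(q) = q - 1*0 = q + 0 = q)
j(s) = s*(-2 + s)
j(3) + F(-19)*w(v(2, 3)) = 3*(-2 + 3) - 19*(-5 + 2*3) = 3*1 - 19*(-5 + 6) = 3 - 19*1 = 3 - 19 = -16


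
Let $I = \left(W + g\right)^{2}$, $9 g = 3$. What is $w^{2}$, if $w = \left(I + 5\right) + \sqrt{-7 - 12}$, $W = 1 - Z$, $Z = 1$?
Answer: $\frac{577}{81} + \frac{92 i \sqrt{19}}{9} \approx 7.1235 + 44.558 i$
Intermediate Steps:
$g = \frac{1}{3}$ ($g = \frac{1}{9} \cdot 3 = \frac{1}{3} \approx 0.33333$)
$W = 0$ ($W = 1 - 1 = 0$)
$I = \frac{1}{9}$ ($I = \left(0 + \frac{1}{3}\right)^{2} = \left(\frac{1}{3}\right)^{2} = \frac{1}{9} \approx 0.11111$)
$w = \frac{46}{9} + i \sqrt{19}$ ($w = \left(\frac{1}{9} + 5\right) + \sqrt{-7 - 12} = \frac{46}{9} + \sqrt{-19} = \frac{46}{9} + i \sqrt{19} \approx 5.1111 + 4.3589 i$)
$w^{2} = \left(\frac{46}{9} + i \sqrt{19}\right)^{2}$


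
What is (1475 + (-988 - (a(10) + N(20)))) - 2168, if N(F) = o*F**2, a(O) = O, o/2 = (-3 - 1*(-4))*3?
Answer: -4091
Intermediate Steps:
o = 6 (o = 2*((-3 - 1*(-4))*3) = 2*((-3 + 4)*3) = 2*(1*3) = 2*3 = 6)
N(F) = 6*F**2
(1475 + (-988 - (a(10) + N(20)))) - 2168 = (1475 + (-988 - (10 + 6*20**2))) - 2168 = (1475 + (-988 - (10 + 6*400))) - 2168 = (1475 + (-988 - (10 + 2400))) - 2168 = (1475 + (-988 - 1*2410)) - 2168 = (1475 + (-988 - 2410)) - 2168 = (1475 - 3398) - 2168 = -1923 - 2168 = -4091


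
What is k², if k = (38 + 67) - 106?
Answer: 1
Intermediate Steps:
k = -1 (k = 105 - 106 = -1)
k² = (-1)² = 1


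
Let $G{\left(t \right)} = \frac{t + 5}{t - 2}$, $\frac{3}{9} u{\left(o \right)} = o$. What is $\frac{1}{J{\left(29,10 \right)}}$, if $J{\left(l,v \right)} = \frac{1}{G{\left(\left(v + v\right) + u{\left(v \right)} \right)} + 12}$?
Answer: $\frac{631}{48} \approx 13.146$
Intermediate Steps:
$u{\left(o \right)} = 3 o$
$G{\left(t \right)} = \frac{5 + t}{-2 + t}$
$J{\left(l,v \right)} = \frac{1}{12 + \frac{5 + 5 v}{-2 + 5 v}}$ ($J{\left(l,v \right)} = \frac{1}{\frac{5 + \left(\left(v + v\right) + 3 v\right)}{-2 + \left(\left(v + v\right) + 3 v\right)} + 12} = \frac{1}{\frac{5 + \left(2 v + 3 v\right)}{-2 + \left(2 v + 3 v\right)} + 12} = \frac{1}{\frac{5 + 5 v}{-2 + 5 v} + 12} = \frac{1}{12 + \frac{5 + 5 v}{-2 + 5 v}}$)
$\frac{1}{J{\left(29,10 \right)}} = \frac{1}{\frac{1}{-19 + 65 \cdot 10} \left(-2 + 5 \cdot 10\right)} = \frac{1}{\frac{1}{-19 + 650} \left(-2 + 50\right)} = \frac{1}{\frac{1}{631} \cdot 48} = \frac{1}{\frac{48}{631}} = \frac{631}{48}$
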